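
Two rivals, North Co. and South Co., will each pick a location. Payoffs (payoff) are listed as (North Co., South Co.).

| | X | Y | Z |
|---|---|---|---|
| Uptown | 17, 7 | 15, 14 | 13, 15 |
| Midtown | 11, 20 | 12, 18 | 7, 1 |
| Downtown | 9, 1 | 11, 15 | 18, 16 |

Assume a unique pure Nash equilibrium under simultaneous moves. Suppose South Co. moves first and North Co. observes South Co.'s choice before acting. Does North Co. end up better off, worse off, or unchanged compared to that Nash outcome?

Solve by backward induction (South Co. leads).
- X: BR = Uptown, leader payoff 7.
- Y: BR = Uptown, leader payoff 14.
- Z: BR = Downtown, leader payoff 16.
South Co.'s induced payoffs are 7, 14, 16, so South Co. commits to Z. Subgame-perfect outcome: (Downtown, Z) with payoffs (18, 16).
For the simultaneous game, intersect best replies.
North Co.'s best replies: X→Uptown; Y→Uptown; Z→Downtown.
South Co.'s best replies: Uptown→Z; Midtown→X; Downtown→Z.
Only (Downtown, Z) has each player best-responding; Nash payoffs (18, 16).
North Co. earns 18 sequentially versus 18 at the Nash outcome: unchanged.

unchanged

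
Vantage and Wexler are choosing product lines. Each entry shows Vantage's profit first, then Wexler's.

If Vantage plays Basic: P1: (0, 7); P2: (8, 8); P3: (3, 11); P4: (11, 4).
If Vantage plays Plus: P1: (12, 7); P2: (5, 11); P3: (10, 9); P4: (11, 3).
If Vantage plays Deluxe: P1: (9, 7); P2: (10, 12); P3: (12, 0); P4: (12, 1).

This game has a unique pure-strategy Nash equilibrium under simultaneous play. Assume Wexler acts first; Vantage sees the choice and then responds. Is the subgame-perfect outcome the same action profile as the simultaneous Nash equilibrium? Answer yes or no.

Backward induction with Wexler moving first.
- P1: BR = Plus, leader payoff 7.
- P2: BR = Deluxe, leader payoff 12.
- P3: BR = Deluxe, leader payoff 0.
- P4: BR = Deluxe, leader payoff 1.
Maximizing over 7, 12, 0, 1, Wexler chooses P2. Subgame-perfect outcome: (Deluxe, P2) with payoffs (10, 12).
For the simultaneous game, intersect best replies.
Vantage's best replies: P1→Plus; P2→Deluxe; P3→Deluxe; P4→Deluxe.
Wexler's best replies: Basic→P3; Plus→P2; Deluxe→P2.
The unique mutual best reply is (Deluxe, P2), giving (10, 12).
Sequential outcome (Deluxe, P2) coincides with the Nash profile (Deluxe, P2).

yes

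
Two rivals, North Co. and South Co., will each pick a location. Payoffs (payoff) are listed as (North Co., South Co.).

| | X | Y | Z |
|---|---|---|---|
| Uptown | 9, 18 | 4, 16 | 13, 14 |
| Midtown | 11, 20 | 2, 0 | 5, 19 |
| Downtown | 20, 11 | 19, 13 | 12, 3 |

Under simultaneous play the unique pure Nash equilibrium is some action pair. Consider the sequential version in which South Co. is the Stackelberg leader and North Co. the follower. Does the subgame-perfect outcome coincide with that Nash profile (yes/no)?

Work backward from North Co.'s decision.
- X → North Co. plays Downtown (best of 9, 11, 20); South Co. gets 11.
- Y → North Co. plays Downtown (best of 4, 2, 19); South Co. gets 13.
- Z → North Co. plays Uptown (best of 13, 5, 12); South Co. gets 14.
Maximizing over 11, 13, 14, South Co. chooses Z. Subgame-perfect outcome: (Uptown, Z) with payoffs (13, 14).
For the simultaneous game, intersect best replies.
North Co.'s best replies: X→Downtown; Y→Downtown; Z→Uptown.
South Co.'s best replies: Uptown→X; Midtown→X; Downtown→Y.
The unique mutual best reply is (Downtown, Y), giving (19, 13).
Sequential outcome (Uptown, Z) differs from the Nash profile (Downtown, Y).

no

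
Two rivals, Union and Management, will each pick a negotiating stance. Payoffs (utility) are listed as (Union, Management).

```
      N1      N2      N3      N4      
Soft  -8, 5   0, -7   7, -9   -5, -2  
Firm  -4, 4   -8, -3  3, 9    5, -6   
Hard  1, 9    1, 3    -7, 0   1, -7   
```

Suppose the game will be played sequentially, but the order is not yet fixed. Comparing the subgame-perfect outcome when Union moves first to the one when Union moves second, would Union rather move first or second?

first

If Union leads: Management's best replies are Soft→N1, Firm→N3, Hard→N1; Union's induced payoffs -8, 3, 1; outcome (Firm, N3), payoffs (3, 9).
If Management leads: Union's best replies are N1→Hard, N2→Hard, N3→Soft, N4→Firm; Management's induced payoffs 9, 3, -9, -6; outcome (Hard, N1), payoffs (1, 9).
Union gets 3 moving first and 1 moving second, so Union prefers to move first.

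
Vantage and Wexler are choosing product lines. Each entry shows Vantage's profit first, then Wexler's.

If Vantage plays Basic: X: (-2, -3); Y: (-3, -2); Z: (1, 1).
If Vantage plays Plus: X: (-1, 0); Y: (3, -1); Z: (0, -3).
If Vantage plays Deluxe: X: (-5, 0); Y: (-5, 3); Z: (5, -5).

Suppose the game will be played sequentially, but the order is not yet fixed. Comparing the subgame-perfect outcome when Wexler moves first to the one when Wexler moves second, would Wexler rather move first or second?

If Vantage leads: Wexler's best replies are Basic→Z, Plus→X, Deluxe→Y; Vantage's induced payoffs 1, -1, -5; outcome (Basic, Z), payoffs (1, 1).
If Wexler leads: Vantage's best replies are X→Plus, Y→Plus, Z→Deluxe; Wexler's induced payoffs 0, -1, -5; outcome (Plus, X), payoffs (-1, 0).
Wexler gets 0 moving first and 1 moving second, so Wexler prefers to move second.

second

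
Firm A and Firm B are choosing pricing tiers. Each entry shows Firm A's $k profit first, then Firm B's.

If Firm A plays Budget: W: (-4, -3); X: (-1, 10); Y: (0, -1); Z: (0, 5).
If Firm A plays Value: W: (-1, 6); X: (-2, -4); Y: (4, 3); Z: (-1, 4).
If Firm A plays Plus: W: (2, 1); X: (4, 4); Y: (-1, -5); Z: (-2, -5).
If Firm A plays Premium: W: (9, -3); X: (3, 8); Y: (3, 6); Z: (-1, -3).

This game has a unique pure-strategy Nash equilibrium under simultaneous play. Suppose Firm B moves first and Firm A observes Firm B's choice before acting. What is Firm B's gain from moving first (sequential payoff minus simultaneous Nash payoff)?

1

Solve by backward induction (Firm B leads).
- W: Firm A compares -4, -1, 2, 9 and picks Premium; Firm B would get -3.
- X: Firm A compares -1, -2, 4, 3 and picks Plus; Firm B would get 4.
- Y: Firm A compares 0, 4, -1, 3 and picks Value; Firm B would get 3.
- Z: Firm A compares 0, -1, -2, -1 and picks Budget; Firm B would get 5.
Firm B's induced payoffs are -3, 4, 3, 5, so Firm B commits to Z. Subgame-perfect outcome: (Budget, Z) with payoffs (0, 5).
Under simultaneous play:
Firm A's best replies: W→Premium; X→Plus; Y→Value; Z→Budget.
Firm B's best replies: Budget→X; Value→W; Plus→X; Premium→X.
Only (Plus, X) has each player best-responding; Nash payoffs (4, 4).
Firm B's commitment gain: 5 − 4 = 1.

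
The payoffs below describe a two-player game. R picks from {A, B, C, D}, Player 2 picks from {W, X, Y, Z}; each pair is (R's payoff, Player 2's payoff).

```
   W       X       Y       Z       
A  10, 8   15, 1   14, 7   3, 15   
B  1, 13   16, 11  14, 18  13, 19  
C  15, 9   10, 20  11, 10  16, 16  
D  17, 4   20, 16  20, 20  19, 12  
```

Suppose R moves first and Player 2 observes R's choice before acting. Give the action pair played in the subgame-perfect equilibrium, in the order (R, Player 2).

Solve by backward induction (R leads).
- A: Player 2 compares 8, 1, 7, 15 and picks Z; R would get 3.
- B: Player 2 compares 13, 11, 18, 19 and picks Z; R would get 13.
- C: Player 2 compares 9, 20, 10, 16 and picks X; R would get 10.
- D: Player 2 compares 4, 16, 20, 12 and picks Y; R would get 20.
Among 3, 13, 10, 20, the best is 20 at D. Subgame-perfect outcome: (D, Y) with payoffs (20, 20).

(D, Y)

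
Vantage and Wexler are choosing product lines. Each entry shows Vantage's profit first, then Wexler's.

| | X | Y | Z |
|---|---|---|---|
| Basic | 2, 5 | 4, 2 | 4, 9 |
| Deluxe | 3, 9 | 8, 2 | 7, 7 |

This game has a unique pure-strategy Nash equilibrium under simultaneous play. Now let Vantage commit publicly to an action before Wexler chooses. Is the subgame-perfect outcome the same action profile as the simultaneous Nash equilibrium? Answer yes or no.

Solve by backward induction (Vantage leads).
- Basic → Wexler plays Z (best of 5, 2, 9); Vantage gets 4.
- Deluxe → Wexler plays X (best of 9, 2, 7); Vantage gets 3.
Among 4, 3, the best is 4 at Basic. Subgame-perfect outcome: (Basic, Z) with payoffs (4, 9).
Under simultaneous play:
Vantage's best replies: X→Deluxe; Y→Deluxe; Z→Deluxe.
Wexler's best replies: Basic→Z; Deluxe→X.
The unique mutual best reply is (Deluxe, X), giving (3, 9).
Sequential outcome (Basic, Z) differs from the Nash profile (Deluxe, X).

no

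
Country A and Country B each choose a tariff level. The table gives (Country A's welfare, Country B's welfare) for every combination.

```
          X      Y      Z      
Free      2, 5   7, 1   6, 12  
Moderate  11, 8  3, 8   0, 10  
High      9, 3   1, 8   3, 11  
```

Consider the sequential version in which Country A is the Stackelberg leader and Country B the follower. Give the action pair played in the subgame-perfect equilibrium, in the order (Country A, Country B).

(Free, Z)

Solve by backward induction (Country A leads).
- Free → Country B plays Z (best of 5, 1, 12); Country A gets 6.
- Moderate → Country B plays Z (best of 8, 8, 10); Country A gets 0.
- High → Country B plays Z (best of 3, 8, 11); Country A gets 3.
Country A's induced payoffs are 6, 0, 3, so Country A commits to Free. Subgame-perfect outcome: (Free, Z) with payoffs (6, 12).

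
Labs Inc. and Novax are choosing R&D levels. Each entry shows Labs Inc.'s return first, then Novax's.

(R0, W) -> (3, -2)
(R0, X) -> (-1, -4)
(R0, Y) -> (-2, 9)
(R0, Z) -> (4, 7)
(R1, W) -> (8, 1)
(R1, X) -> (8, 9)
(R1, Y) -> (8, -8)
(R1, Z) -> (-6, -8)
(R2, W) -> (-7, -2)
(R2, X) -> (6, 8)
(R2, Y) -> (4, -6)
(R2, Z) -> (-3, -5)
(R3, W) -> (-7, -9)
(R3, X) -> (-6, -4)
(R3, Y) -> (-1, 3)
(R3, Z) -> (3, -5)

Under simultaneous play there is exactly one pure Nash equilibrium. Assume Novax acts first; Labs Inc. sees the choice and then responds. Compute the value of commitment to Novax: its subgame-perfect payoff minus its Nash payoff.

Work backward from Labs Inc.'s decision.
- W → Labs Inc. plays R1 (best of 3, 8, -7, -7); Novax gets 1.
- X → Labs Inc. plays R1 (best of -1, 8, 6, -6); Novax gets 9.
- Y → Labs Inc. plays R1 (best of -2, 8, 4, -1); Novax gets -8.
- Z → Labs Inc. plays R0 (best of 4, -6, -3, 3); Novax gets 7.
Maximizing over 1, 9, -8, 7, Novax chooses X. Subgame-perfect outcome: (R1, X) with payoffs (8, 9).
For the simultaneous game, intersect best replies.
Labs Inc.'s best replies: W→R1; X→R1; Y→R1; Z→R0.
Novax's best replies: R0→Y; R1→X; R2→X; R3→Y.
The unique mutual best reply is (R1, X), giving (8, 9).
Novax's commitment gain: 9 − 9 = 0.

0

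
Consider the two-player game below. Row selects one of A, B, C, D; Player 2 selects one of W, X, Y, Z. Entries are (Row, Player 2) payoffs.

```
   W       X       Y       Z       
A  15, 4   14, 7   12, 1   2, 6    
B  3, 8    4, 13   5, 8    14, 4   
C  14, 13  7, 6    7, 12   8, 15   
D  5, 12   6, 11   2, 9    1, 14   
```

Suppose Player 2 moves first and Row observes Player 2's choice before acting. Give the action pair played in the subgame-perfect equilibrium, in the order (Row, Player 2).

(A, X)

Backward induction with Player 2 moving first.
- W: BR = A, leader payoff 4.
- X: BR = A, leader payoff 7.
- Y: BR = A, leader payoff 1.
- Z: BR = B, leader payoff 4.
Among 4, 7, 1, 4, the best is 7 at X. Subgame-perfect outcome: (A, X) with payoffs (14, 7).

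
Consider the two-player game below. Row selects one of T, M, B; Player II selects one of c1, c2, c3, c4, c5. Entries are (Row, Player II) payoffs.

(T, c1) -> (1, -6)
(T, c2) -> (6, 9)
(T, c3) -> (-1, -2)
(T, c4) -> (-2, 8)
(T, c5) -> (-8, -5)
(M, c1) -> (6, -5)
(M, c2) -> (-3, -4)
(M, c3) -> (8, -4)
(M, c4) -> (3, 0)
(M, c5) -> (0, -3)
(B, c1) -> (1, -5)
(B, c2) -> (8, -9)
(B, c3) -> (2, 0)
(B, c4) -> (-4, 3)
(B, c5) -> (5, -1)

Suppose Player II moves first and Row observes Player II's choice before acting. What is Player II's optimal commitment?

Row best-responds to each possible Player II move:
- c1 → Row plays M (best of 1, 6, 1); Player II gets -5.
- c2 → Row plays B (best of 6, -3, 8); Player II gets -9.
- c3 → Row plays M (best of -1, 8, 2); Player II gets -4.
- c4 → Row plays M (best of -2, 3, -4); Player II gets 0.
- c5 → Row plays B (best of -8, 0, 5); Player II gets -1.
Maximizing over -5, -9, -4, 0, -1, Player II chooses c4. Subgame-perfect outcome: (M, c4) with payoffs (3, 0).

c4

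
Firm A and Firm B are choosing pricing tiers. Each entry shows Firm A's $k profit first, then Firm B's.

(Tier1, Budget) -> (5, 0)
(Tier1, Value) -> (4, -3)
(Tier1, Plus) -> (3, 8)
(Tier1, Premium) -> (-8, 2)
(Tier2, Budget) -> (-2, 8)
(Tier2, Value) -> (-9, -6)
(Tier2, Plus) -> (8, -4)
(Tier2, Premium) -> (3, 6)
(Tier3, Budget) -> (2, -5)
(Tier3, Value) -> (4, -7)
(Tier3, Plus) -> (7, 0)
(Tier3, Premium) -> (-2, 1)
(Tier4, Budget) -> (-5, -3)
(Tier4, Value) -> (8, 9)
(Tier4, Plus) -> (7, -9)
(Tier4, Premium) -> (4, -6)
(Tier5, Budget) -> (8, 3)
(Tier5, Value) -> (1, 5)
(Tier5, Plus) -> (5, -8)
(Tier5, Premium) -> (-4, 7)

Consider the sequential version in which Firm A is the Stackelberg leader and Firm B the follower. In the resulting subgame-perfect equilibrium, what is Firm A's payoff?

Firm B best-responds to each possible Firm A move:
- Tier1 → Firm B plays Plus (best of 0, -3, 8, 2); Firm A gets 3.
- Tier2 → Firm B plays Budget (best of 8, -6, -4, 6); Firm A gets -2.
- Tier3 → Firm B plays Premium (best of -5, -7, 0, 1); Firm A gets -2.
- Tier4 → Firm B plays Value (best of -3, 9, -9, -6); Firm A gets 8.
- Tier5 → Firm B plays Premium (best of 3, 5, -8, 7); Firm A gets -4.
Firm A's induced payoffs are 3, -2, -2, 8, -4, so Firm A commits to Tier4. Subgame-perfect outcome: (Tier4, Value) with payoffs (8, 9).

8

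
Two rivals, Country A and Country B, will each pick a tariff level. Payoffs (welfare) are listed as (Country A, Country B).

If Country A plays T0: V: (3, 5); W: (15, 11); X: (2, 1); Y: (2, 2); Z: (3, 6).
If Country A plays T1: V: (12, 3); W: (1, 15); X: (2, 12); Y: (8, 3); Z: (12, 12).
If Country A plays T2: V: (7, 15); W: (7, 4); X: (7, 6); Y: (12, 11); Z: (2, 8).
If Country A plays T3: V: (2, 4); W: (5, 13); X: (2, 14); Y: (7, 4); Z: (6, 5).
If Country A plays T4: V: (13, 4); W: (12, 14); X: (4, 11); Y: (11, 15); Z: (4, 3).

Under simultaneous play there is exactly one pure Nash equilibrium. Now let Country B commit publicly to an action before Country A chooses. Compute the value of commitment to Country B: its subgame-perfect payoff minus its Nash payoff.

Solve by backward induction (Country B leads).
- V: BR = T4, leader payoff 4.
- W: BR = T0, leader payoff 11.
- X: BR = T2, leader payoff 6.
- Y: BR = T2, leader payoff 11.
- Z: BR = T1, leader payoff 12.
Maximizing over 4, 11, 6, 11, 12, Country B chooses Z. Subgame-perfect outcome: (T1, Z) with payoffs (12, 12).
Under simultaneous play:
Country A's best replies: V→T4; W→T0; X→T2; Y→T2; Z→T1.
Country B's best replies: T0→W; T1→W; T2→V; T3→X; T4→Y.
Only (T0, W) has each player best-responding; Nash payoffs (15, 11).
Country B's commitment gain: 12 − 11 = 1.

1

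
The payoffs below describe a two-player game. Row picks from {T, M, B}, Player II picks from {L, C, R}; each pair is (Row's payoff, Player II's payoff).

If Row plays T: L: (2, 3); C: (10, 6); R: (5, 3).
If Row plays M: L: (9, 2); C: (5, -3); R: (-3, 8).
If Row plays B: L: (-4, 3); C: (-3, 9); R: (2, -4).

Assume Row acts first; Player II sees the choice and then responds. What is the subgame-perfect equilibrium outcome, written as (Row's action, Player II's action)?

(T, C)

Player II best-responds to each possible Row move:
- T → Player II plays C (best of 3, 6, 3); Row gets 10.
- M → Player II plays R (best of 2, -3, 8); Row gets -3.
- B → Player II plays C (best of 3, 9, -4); Row gets -3.
Among 10, -3, -3, the best is 10 at T. Subgame-perfect outcome: (T, C) with payoffs (10, 6).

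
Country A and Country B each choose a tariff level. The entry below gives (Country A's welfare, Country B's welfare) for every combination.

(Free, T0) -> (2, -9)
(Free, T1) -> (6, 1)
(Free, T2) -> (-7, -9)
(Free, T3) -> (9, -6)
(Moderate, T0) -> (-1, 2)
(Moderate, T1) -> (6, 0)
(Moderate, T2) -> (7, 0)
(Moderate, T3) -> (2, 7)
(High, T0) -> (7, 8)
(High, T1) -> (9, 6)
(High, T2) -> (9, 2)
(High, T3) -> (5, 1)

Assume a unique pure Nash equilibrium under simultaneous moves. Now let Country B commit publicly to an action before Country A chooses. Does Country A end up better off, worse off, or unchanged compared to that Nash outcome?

Country A best-responds to each possible Country B move:
- T0 → Country A plays High (best of 2, -1, 7); Country B gets 8.
- T1 → Country A plays High (best of 6, 6, 9); Country B gets 6.
- T2 → Country A plays High (best of -7, 7, 9); Country B gets 2.
- T3 → Country A plays Free (best of 9, 2, 5); Country B gets -6.
Among 8, 6, 2, -6, the best is 8 at T0. Subgame-perfect outcome: (High, T0) with payoffs (7, 8).
Under simultaneous play:
Country A's best replies: T0→High; T1→High; T2→High; T3→Free.
Country B's best replies: Free→T1; Moderate→T3; High→T0.
Only (High, T0) has each player best-responding; Nash payoffs (7, 8).
Country A earns 7 sequentially versus 7 at the Nash outcome: unchanged.

unchanged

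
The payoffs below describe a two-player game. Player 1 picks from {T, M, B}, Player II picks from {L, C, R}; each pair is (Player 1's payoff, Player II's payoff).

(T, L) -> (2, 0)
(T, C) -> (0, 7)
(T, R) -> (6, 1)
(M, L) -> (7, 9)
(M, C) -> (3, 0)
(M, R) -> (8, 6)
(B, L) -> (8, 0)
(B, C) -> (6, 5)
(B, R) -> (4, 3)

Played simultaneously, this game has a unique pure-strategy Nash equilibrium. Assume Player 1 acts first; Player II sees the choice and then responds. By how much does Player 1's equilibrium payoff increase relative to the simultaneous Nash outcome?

1

Backward induction with Player 1 moving first.
- T: Player II compares 0, 7, 1 and picks C; Player 1 would get 0.
- M: Player II compares 9, 0, 6 and picks L; Player 1 would get 7.
- B: Player II compares 0, 5, 3 and picks C; Player 1 would get 6.
Among 0, 7, 6, the best is 7 at M. Subgame-perfect outcome: (M, L) with payoffs (7, 9).
Under simultaneous play:
Player 1's best replies: L→B; C→B; R→M.
Player II's best replies: T→C; M→L; B→C.
Only (B, C) has each player best-responding; Nash payoffs (6, 5).
Player 1's commitment gain: 7 − 6 = 1.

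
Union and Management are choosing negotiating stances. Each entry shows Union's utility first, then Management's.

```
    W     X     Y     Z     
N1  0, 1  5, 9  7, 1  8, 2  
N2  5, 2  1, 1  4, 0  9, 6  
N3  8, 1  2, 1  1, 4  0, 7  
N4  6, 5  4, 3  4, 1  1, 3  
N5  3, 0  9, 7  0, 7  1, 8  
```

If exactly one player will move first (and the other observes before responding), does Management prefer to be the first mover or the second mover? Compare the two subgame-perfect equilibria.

first

If Union leads: Management's best replies are N1→X, N2→Z, N3→Z, N4→W, N5→Z; Union's induced payoffs 5, 9, 0, 6, 1; outcome (N2, Z), payoffs (9, 6).
If Management leads: Union's best replies are W→N3, X→N5, Y→N1, Z→N2; Management's induced payoffs 1, 7, 1, 6; outcome (N5, X), payoffs (9, 7).
Management gets 7 moving first and 6 moving second, so Management prefers to move first.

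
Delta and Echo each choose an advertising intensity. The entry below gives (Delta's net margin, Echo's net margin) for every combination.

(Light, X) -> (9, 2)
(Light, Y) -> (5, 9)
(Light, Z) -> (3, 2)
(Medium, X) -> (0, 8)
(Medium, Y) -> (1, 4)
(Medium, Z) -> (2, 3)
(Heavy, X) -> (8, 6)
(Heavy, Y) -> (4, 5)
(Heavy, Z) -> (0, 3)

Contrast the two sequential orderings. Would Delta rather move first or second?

If Delta leads: Echo's best replies are Light→Y, Medium→X, Heavy→X; Delta's induced payoffs 5, 0, 8; outcome (Heavy, X), payoffs (8, 6).
If Echo leads: Delta's best replies are X→Light, Y→Light, Z→Light; Echo's induced payoffs 2, 9, 2; outcome (Light, Y), payoffs (5, 9).
Delta gets 8 moving first and 5 moving second, so Delta prefers to move first.

first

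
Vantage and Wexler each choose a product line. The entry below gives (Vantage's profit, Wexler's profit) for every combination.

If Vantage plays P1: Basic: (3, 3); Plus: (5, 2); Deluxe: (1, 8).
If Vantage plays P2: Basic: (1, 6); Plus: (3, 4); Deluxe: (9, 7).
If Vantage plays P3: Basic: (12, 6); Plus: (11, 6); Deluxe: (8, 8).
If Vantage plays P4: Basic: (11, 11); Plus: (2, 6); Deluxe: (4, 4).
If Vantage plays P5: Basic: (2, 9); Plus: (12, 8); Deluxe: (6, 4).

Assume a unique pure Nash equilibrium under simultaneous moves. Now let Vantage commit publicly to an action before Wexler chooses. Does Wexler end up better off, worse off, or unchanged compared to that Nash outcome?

better off

Wexler best-responds to each possible Vantage move:
- P1 → Wexler plays Deluxe (best of 3, 2, 8); Vantage gets 1.
- P2 → Wexler plays Deluxe (best of 6, 4, 7); Vantage gets 9.
- P3 → Wexler plays Deluxe (best of 6, 6, 8); Vantage gets 8.
- P4 → Wexler plays Basic (best of 11, 6, 4); Vantage gets 11.
- P5 → Wexler plays Basic (best of 9, 8, 4); Vantage gets 2.
Maximizing over 1, 9, 8, 11, 2, Vantage chooses P4. Subgame-perfect outcome: (P4, Basic) with payoffs (11, 11).
Under simultaneous play:
Vantage's best replies: Basic→P3; Plus→P5; Deluxe→P2.
Wexler's best replies: P1→Deluxe; P2→Deluxe; P3→Deluxe; P4→Basic; P5→Basic.
The unique mutual best reply is (P2, Deluxe), giving (9, 7).
Wexler earns 11 sequentially versus 7 at the Nash outcome: better off.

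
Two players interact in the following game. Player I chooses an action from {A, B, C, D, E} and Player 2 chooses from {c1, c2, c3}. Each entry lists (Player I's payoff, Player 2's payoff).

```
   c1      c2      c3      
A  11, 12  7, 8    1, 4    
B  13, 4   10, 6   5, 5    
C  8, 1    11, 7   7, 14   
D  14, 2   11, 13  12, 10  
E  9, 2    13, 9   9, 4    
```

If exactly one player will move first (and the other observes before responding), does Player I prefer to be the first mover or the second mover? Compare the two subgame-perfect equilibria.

first

If Player I leads: Player 2's best replies are A→c1, B→c2, C→c3, D→c2, E→c2; Player I's induced payoffs 11, 10, 7, 11, 13; outcome (E, c2), payoffs (13, 9).
If Player 2 leads: Player I's best replies are c1→D, c2→E, c3→D; Player 2's induced payoffs 2, 9, 10; outcome (D, c3), payoffs (12, 10).
Player I gets 13 moving first and 12 moving second, so Player I prefers to move first.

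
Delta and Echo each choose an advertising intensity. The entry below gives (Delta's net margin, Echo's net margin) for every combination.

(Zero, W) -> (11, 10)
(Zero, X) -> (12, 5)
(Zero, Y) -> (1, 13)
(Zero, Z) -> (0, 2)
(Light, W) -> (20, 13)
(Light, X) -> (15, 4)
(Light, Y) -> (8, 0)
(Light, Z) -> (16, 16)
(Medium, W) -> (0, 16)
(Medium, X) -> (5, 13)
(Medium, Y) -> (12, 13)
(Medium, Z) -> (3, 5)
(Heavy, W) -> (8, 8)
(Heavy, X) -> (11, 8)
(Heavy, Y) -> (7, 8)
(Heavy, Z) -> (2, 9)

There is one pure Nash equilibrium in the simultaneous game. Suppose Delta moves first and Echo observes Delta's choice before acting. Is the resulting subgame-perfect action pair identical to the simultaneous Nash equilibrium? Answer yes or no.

yes

Backward induction with Delta moving first.
- Zero → Echo plays Y (best of 10, 5, 13, 2); Delta gets 1.
- Light → Echo plays Z (best of 13, 4, 0, 16); Delta gets 16.
- Medium → Echo plays W (best of 16, 13, 13, 5); Delta gets 0.
- Heavy → Echo plays Z (best of 8, 8, 8, 9); Delta gets 2.
Among 1, 16, 0, 2, the best is 16 at Light. Subgame-perfect outcome: (Light, Z) with payoffs (16, 16).
Under simultaneous play:
Delta's best replies: W→Light; X→Light; Y→Medium; Z→Light.
Echo's best replies: Zero→Y; Light→Z; Medium→W; Heavy→Z.
Only (Light, Z) has each player best-responding; Nash payoffs (16, 16).
Sequential outcome (Light, Z) coincides with the Nash profile (Light, Z).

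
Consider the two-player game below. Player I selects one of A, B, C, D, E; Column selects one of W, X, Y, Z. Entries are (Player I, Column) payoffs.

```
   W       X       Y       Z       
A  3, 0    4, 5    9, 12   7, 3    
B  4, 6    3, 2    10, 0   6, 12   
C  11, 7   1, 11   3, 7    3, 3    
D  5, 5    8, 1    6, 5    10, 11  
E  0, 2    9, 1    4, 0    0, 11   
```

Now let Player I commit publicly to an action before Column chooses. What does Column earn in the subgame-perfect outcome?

Solve by backward induction (Player I leads).
- A: Column compares 0, 5, 12, 3 and picks Y; Player I would get 9.
- B: Column compares 6, 2, 0, 12 and picks Z; Player I would get 6.
- C: Column compares 7, 11, 7, 3 and picks X; Player I would get 1.
- D: Column compares 5, 1, 5, 11 and picks Z; Player I would get 10.
- E: Column compares 2, 1, 0, 11 and picks Z; Player I would get 0.
Maximizing over 9, 6, 1, 10, 0, Player I chooses D. Subgame-perfect outcome: (D, Z) with payoffs (10, 11).

11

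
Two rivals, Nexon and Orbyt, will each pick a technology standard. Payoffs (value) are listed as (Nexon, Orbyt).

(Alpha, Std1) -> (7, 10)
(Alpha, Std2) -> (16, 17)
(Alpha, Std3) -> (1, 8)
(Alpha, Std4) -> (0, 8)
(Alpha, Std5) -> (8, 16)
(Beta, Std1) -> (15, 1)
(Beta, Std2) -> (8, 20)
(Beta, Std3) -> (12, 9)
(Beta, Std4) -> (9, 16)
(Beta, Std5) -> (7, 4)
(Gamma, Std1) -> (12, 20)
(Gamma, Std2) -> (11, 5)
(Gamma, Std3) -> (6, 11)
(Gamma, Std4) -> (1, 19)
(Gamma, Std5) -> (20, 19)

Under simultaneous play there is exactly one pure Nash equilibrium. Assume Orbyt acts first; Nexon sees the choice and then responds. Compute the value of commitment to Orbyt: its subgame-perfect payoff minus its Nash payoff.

2

Nexon best-responds to each possible Orbyt move:
- Std1 → Nexon plays Beta (best of 7, 15, 12); Orbyt gets 1.
- Std2 → Nexon plays Alpha (best of 16, 8, 11); Orbyt gets 17.
- Std3 → Nexon plays Beta (best of 1, 12, 6); Orbyt gets 9.
- Std4 → Nexon plays Beta (best of 0, 9, 1); Orbyt gets 16.
- Std5 → Nexon plays Gamma (best of 8, 7, 20); Orbyt gets 19.
Maximizing over 1, 17, 9, 16, 19, Orbyt chooses Std5. Subgame-perfect outcome: (Gamma, Std5) with payoffs (20, 19).
For the simultaneous game, intersect best replies.
Nexon's best replies: Std1→Beta; Std2→Alpha; Std3→Beta; Std4→Beta; Std5→Gamma.
Orbyt's best replies: Alpha→Std2; Beta→Std2; Gamma→Std1.
The unique mutual best reply is (Alpha, Std2), giving (16, 17).
Orbyt's commitment gain: 19 − 17 = 2.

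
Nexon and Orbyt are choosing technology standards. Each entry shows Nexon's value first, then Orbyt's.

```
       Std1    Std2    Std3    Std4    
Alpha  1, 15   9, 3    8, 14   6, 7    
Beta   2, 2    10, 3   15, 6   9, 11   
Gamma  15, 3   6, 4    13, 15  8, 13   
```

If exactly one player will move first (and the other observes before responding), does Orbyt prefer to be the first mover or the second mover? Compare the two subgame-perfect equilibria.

second

If Nexon leads: Orbyt's best replies are Alpha→Std1, Beta→Std4, Gamma→Std3; Nexon's induced payoffs 1, 9, 13; outcome (Gamma, Std3), payoffs (13, 15).
If Orbyt leads: Nexon's best replies are Std1→Gamma, Std2→Beta, Std3→Beta, Std4→Beta; Orbyt's induced payoffs 3, 3, 6, 11; outcome (Beta, Std4), payoffs (9, 11).
Orbyt gets 11 moving first and 15 moving second, so Orbyt prefers to move second.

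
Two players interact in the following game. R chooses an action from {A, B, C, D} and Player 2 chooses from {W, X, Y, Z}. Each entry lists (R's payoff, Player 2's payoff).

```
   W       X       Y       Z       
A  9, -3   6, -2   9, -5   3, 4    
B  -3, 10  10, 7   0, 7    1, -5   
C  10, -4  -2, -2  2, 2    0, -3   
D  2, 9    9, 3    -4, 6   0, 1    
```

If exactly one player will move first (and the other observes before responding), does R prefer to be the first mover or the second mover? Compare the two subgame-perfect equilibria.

If R leads: Player 2's best replies are A→Z, B→W, C→Y, D→W; R's induced payoffs 3, -3, 2, 2; outcome (A, Z), payoffs (3, 4).
If Player 2 leads: R's best replies are W→C, X→B, Y→A, Z→A; Player 2's induced payoffs -4, 7, -5, 4; outcome (B, X), payoffs (10, 7).
R gets 3 moving first and 10 moving second, so R prefers to move second.

second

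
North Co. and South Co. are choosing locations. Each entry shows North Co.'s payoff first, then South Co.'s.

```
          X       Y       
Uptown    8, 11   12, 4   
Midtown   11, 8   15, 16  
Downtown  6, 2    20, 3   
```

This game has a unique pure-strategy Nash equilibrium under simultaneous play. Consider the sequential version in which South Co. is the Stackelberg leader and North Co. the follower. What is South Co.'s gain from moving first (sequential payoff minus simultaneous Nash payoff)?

5

Work backward from North Co.'s decision.
- X: BR = Midtown, leader payoff 8.
- Y: BR = Downtown, leader payoff 3.
Maximizing over 8, 3, South Co. chooses X. Subgame-perfect outcome: (Midtown, X) with payoffs (11, 8).
Now find the simultaneous Nash equilibrium.
North Co.'s best replies: X→Midtown; Y→Downtown.
South Co.'s best replies: Uptown→X; Midtown→Y; Downtown→Y.
The unique mutual best reply is (Downtown, Y), giving (20, 3).
South Co.'s commitment gain: 8 − 3 = 5.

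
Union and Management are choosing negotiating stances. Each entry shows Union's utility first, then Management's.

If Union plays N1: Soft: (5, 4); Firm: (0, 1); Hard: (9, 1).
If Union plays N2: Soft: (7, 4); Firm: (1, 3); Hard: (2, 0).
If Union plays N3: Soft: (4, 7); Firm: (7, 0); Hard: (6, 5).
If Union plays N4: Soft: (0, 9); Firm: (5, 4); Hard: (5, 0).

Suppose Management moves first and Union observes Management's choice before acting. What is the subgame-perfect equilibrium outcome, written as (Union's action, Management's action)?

(N2, Soft)

Backward induction with Management moving first.
- Soft: BR = N2, leader payoff 4.
- Firm: BR = N3, leader payoff 0.
- Hard: BR = N1, leader payoff 1.
Among 4, 0, 1, the best is 4 at Soft. Subgame-perfect outcome: (N2, Soft) with payoffs (7, 4).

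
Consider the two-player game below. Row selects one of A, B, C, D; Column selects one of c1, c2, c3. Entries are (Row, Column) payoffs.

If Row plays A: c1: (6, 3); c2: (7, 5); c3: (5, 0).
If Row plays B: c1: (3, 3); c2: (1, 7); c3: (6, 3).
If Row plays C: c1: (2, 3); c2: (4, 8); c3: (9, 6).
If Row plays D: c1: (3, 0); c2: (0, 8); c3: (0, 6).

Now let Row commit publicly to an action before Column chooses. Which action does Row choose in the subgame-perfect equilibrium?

A

Backward induction with Row moving first.
- A: BR = c2, leader payoff 7.
- B: BR = c2, leader payoff 1.
- C: BR = c2, leader payoff 4.
- D: BR = c2, leader payoff 0.
Maximizing over 7, 1, 4, 0, Row chooses A. Subgame-perfect outcome: (A, c2) with payoffs (7, 5).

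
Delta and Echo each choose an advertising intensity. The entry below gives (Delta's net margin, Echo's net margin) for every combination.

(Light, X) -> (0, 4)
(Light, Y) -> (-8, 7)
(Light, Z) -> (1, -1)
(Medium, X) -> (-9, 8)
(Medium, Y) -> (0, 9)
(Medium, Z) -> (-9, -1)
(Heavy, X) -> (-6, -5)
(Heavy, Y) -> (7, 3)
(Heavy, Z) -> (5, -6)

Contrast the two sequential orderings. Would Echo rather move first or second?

If Delta leads: Echo's best replies are Light→Y, Medium→Y, Heavy→Y; Delta's induced payoffs -8, 0, 7; outcome (Heavy, Y), payoffs (7, 3).
If Echo leads: Delta's best replies are X→Light, Y→Heavy, Z→Heavy; Echo's induced payoffs 4, 3, -6; outcome (Light, X), payoffs (0, 4).
Echo gets 4 moving first and 3 moving second, so Echo prefers to move first.

first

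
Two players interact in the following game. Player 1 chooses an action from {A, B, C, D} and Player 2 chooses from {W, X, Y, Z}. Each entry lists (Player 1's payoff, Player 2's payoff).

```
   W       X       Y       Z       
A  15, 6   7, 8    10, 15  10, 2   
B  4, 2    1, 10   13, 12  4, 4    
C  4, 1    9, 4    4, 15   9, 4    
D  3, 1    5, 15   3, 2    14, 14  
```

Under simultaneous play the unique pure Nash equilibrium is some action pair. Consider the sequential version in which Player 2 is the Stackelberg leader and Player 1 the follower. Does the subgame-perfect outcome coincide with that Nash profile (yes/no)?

no

Player 1 best-responds to each possible Player 2 move:
- W: Player 1 compares 15, 4, 4, 3 and picks A; Player 2 would get 6.
- X: Player 1 compares 7, 1, 9, 5 and picks C; Player 2 would get 4.
- Y: Player 1 compares 10, 13, 4, 3 and picks B; Player 2 would get 12.
- Z: Player 1 compares 10, 4, 9, 14 and picks D; Player 2 would get 14.
Maximizing over 6, 4, 12, 14, Player 2 chooses Z. Subgame-perfect outcome: (D, Z) with payoffs (14, 14).
Now find the simultaneous Nash equilibrium.
Player 1's best replies: W→A; X→C; Y→B; Z→D.
Player 2's best replies: A→Y; B→Y; C→Y; D→X.
Only (B, Y) has each player best-responding; Nash payoffs (13, 12).
Sequential outcome (D, Z) differs from the Nash profile (B, Y).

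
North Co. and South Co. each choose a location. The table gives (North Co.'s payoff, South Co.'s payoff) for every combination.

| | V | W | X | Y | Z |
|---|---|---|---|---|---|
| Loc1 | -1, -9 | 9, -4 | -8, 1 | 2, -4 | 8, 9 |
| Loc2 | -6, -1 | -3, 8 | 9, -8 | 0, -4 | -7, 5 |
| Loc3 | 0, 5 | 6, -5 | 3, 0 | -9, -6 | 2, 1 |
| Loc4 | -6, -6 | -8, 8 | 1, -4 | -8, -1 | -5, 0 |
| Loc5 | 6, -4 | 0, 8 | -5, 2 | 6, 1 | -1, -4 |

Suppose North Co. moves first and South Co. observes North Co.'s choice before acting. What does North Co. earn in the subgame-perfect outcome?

Backward induction with North Co. moving first.
- Loc1: South Co. compares -9, -4, 1, -4, 9 and picks Z; North Co. would get 8.
- Loc2: South Co. compares -1, 8, -8, -4, 5 and picks W; North Co. would get -3.
- Loc3: South Co. compares 5, -5, 0, -6, 1 and picks V; North Co. would get 0.
- Loc4: South Co. compares -6, 8, -4, -1, 0 and picks W; North Co. would get -8.
- Loc5: South Co. compares -4, 8, 2, 1, -4 and picks W; North Co. would get 0.
North Co.'s induced payoffs are 8, -3, 0, -8, 0, so North Co. commits to Loc1. Subgame-perfect outcome: (Loc1, Z) with payoffs (8, 9).

8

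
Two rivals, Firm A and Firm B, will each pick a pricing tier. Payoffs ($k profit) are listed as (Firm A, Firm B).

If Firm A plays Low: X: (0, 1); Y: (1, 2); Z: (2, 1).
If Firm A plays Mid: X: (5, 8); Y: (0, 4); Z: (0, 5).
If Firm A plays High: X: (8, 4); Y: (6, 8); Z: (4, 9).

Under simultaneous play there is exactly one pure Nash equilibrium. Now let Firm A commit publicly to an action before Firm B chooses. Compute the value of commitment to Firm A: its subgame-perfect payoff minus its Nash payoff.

Work backward from Firm B's decision.
- Low: BR = Y, leader payoff 1.
- Mid: BR = X, leader payoff 5.
- High: BR = Z, leader payoff 4.
Firm A's induced payoffs are 1, 5, 4, so Firm A commits to Mid. Subgame-perfect outcome: (Mid, X) with payoffs (5, 8).
Now find the simultaneous Nash equilibrium.
Firm A's best replies: X→High; Y→High; Z→High.
Firm B's best replies: Low→Y; Mid→X; High→Z.
The unique mutual best reply is (High, Z), giving (4, 9).
Firm A's commitment gain: 5 − 4 = 1.

1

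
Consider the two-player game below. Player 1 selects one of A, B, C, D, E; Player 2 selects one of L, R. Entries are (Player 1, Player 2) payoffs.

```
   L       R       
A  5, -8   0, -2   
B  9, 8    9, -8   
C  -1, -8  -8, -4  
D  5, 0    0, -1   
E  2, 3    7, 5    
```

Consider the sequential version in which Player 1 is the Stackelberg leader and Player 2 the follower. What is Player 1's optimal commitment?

B

Solve by backward induction (Player 1 leads).
- A: Player 2 compares -8, -2 and picks R; Player 1 would get 0.
- B: Player 2 compares 8, -8 and picks L; Player 1 would get 9.
- C: Player 2 compares -8, -4 and picks R; Player 1 would get -8.
- D: Player 2 compares 0, -1 and picks L; Player 1 would get 5.
- E: Player 2 compares 3, 5 and picks R; Player 1 would get 7.
Maximizing over 0, 9, -8, 5, 7, Player 1 chooses B. Subgame-perfect outcome: (B, L) with payoffs (9, 8).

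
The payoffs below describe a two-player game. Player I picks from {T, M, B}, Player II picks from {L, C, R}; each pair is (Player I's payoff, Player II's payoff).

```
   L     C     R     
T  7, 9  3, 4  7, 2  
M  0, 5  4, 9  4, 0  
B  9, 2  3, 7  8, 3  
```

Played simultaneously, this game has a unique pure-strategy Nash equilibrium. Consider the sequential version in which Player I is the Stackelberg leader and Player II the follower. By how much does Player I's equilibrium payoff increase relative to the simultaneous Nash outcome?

Work backward from Player II's decision.
- T → Player II plays L (best of 9, 4, 2); Player I gets 7.
- M → Player II plays C (best of 5, 9, 0); Player I gets 4.
- B → Player II plays C (best of 2, 7, 3); Player I gets 3.
Player I's induced payoffs are 7, 4, 3, so Player I commits to T. Subgame-perfect outcome: (T, L) with payoffs (7, 9).
For the simultaneous game, intersect best replies.
Player I's best replies: L→B; C→M; R→B.
Player II's best replies: T→L; M→C; B→C.
The unique mutual best reply is (M, C), giving (4, 9).
Player I's commitment gain: 7 − 4 = 3.

3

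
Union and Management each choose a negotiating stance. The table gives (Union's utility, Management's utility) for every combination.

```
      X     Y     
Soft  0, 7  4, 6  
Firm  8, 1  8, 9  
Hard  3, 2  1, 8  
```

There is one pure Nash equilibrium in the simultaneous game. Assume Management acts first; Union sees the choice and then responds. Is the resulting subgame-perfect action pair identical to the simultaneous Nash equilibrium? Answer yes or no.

Work backward from Union's decision.
- X → Union plays Firm (best of 0, 8, 3); Management gets 1.
- Y → Union plays Firm (best of 4, 8, 1); Management gets 9.
Maximizing over 1, 9, Management chooses Y. Subgame-perfect outcome: (Firm, Y) with payoffs (8, 9).
Now find the simultaneous Nash equilibrium.
Union's best replies: X→Firm; Y→Firm.
Management's best replies: Soft→X; Firm→Y; Hard→Y.
The unique mutual best reply is (Firm, Y), giving (8, 9).
Sequential outcome (Firm, Y) coincides with the Nash profile (Firm, Y).

yes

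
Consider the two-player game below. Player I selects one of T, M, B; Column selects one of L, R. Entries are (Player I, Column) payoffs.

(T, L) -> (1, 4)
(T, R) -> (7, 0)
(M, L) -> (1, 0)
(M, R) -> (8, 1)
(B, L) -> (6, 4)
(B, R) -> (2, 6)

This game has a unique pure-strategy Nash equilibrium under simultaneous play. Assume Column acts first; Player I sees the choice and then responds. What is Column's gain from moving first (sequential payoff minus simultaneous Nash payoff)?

3

Backward induction with Column moving first.
- L: BR = B, leader payoff 4.
- R: BR = M, leader payoff 1.
Column's induced payoffs are 4, 1, so Column commits to L. Subgame-perfect outcome: (B, L) with payoffs (6, 4).
Under simultaneous play:
Player I's best replies: L→B; R→M.
Column's best replies: T→L; M→R; B→R.
Only (M, R) has each player best-responding; Nash payoffs (8, 1).
Column's commitment gain: 4 − 1 = 3.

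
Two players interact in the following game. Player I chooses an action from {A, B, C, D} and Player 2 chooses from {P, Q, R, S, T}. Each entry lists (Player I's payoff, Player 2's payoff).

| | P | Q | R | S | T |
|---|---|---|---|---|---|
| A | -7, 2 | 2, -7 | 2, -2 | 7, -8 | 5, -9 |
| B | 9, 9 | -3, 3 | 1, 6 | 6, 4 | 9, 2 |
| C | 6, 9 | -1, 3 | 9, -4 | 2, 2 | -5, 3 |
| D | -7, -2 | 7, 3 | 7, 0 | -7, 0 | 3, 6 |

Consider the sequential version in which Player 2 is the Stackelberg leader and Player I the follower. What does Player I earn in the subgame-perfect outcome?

9

Work backward from Player I's decision.
- P: BR = B, leader payoff 9.
- Q: BR = D, leader payoff 3.
- R: BR = C, leader payoff -4.
- S: BR = A, leader payoff -8.
- T: BR = B, leader payoff 2.
Player 2's induced payoffs are 9, 3, -4, -8, 2, so Player 2 commits to P. Subgame-perfect outcome: (B, P) with payoffs (9, 9).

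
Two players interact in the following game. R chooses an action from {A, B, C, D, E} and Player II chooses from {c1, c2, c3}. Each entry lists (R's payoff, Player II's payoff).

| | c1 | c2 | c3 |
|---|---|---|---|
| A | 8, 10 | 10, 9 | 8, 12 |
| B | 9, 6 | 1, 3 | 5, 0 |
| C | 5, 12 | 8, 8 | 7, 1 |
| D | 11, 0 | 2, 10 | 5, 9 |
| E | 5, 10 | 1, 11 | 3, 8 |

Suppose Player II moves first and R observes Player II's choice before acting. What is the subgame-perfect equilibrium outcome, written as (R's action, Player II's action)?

(A, c3)

Backward induction with Player II moving first.
- c1: R compares 8, 9, 5, 11, 5 and picks D; Player II would get 0.
- c2: R compares 10, 1, 8, 2, 1 and picks A; Player II would get 9.
- c3: R compares 8, 5, 7, 5, 3 and picks A; Player II would get 12.
Among 0, 9, 12, the best is 12 at c3. Subgame-perfect outcome: (A, c3) with payoffs (8, 12).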